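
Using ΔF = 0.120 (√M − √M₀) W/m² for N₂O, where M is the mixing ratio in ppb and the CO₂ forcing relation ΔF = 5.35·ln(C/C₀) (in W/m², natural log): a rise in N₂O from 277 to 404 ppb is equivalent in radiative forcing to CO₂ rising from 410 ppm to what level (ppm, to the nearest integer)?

C ≈ 443 ppm

N₂O forcing: 0.120 × (√404 − √277) = 0.120 × (20.0998 − 16.6433) = 0.120 × 3.4565 = 0.41478 W/m².
Set 5.35 ln(C/410) = 0.41478: ln(C/410) = 0.41478/5.35 = 0.07753, so C = 410 × e^0.07753 = 410 × 1.08061 = 443.05 ppm.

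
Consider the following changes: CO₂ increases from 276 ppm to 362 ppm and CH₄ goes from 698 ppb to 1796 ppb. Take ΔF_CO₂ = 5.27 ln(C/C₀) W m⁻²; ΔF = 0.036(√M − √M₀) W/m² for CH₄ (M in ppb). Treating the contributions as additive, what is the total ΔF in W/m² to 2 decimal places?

ΔF = 2.00 W/m²

CO₂: 5.27 × ln(362/276) = 5.27 × ln(1.31159) = 5.27 × 0.27124 = 1.4294 W/m².
CH₄: 0.036 × (√1796 − √698) = 0.036 × (42.3792 − 26.4197) = 0.036 × 15.9595 = 0.5745 W/m².
Total ΔF = 1.4294 + 0.5745 = 2.0039 W/m².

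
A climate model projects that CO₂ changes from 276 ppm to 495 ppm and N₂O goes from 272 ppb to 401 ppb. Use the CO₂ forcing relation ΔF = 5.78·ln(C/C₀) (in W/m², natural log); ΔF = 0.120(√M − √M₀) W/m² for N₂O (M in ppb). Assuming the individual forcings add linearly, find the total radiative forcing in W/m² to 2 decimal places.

CO₂: 5.78 × ln(495/276) = 5.78 × ln(1.79348) = 5.78 × 0.58416 = 3.3764 W/m².
N₂O: 0.120 × (√401 − √272) = 0.120 × (20.0250 − 16.4924) = 0.120 × 3.5326 = 0.4239 W/m².
Total ΔF = 3.3764 + 0.4239 = 3.8003 W/m².

ΔF = 3.80 W/m²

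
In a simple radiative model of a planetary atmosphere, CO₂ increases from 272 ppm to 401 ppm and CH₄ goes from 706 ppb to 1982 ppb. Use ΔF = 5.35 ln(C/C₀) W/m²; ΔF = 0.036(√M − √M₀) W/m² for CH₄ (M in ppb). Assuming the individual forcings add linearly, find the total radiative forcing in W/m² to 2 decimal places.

CO₂: 5.35 × ln(401/272) = 5.35 × ln(1.47426) = 5.35 × 0.38816 = 2.0767 W/m².
CH₄: 0.036 × (√1982 − √706) = 0.036 × (44.5197 − 26.5707) = 0.036 × 17.9490 = 0.6462 W/m².
Total ΔF = 2.0767 + 0.6462 = 2.7229 W/m².

ΔF = 2.72 W/m²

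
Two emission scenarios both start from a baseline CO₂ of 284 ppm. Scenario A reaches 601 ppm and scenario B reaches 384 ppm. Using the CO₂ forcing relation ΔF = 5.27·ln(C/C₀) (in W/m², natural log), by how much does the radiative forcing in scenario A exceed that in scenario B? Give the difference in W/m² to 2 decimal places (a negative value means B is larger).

ΔF_A = 5.27 ln(601/284) = 5.27 × 0.74962 = 3.9505 W/m².
ΔF_B = 5.27 ln(384/284) = 5.27 × 0.30167 = 1.5898 W/m².
Difference: 3.9505 − 1.5898 = 2.3607 W/m².
(Equivalently, ΔF_A − ΔF_B = 5.27 ln(601/384) = 5.27 × 0.44795 = 2.3607 W/m².)

ΔF_A − ΔF_B = 2.36 W/m²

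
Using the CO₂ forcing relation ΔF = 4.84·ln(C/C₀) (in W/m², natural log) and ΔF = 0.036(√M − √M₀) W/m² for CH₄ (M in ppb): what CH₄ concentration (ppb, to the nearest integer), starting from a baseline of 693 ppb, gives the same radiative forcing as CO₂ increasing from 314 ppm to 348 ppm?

CO₂ forcing: 4.84 × ln(348/314) = 4.84 × 0.102809 = 0.49760 W/m².
Set 0.036(√M − √693) = 0.49760: √M = 0.49760/0.036 + √693 = 13.8222 + 26.3249 = 40.1471.
M = (40.1471)² = 1611.79 ppb.

M ≈ 1612 ppb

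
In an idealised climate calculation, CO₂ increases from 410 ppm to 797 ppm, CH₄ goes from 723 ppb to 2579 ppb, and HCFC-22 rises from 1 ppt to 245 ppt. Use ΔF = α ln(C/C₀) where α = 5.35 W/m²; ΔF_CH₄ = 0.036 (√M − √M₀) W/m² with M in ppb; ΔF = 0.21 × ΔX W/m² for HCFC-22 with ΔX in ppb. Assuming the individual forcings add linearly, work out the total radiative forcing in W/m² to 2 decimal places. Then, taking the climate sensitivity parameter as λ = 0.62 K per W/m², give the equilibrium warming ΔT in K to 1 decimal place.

ΔF = 4.47 W/m²; ΔT = 2.8 K

CO₂: 5.35 × ln(797/410) = 5.35 × ln(1.94390) = 5.35 × 0.66470 = 3.5561 W/m².
CH₄: 0.036 × (√2579 − √723) = 0.036 × (50.7839 − 26.8887) = 0.036 × 23.8952 = 0.8602 W/m².
HCFC-22: Δ = 245 − 1 = 244 ppt = 0.244 ppb; ΔF = 0.21 × 0.244 = 0.0512 W/m².
Total ΔF = 3.5561 + 0.8602 + 0.0512 = 4.4675 W/m².
ΔT = λ ΔF = 0.62 × 4.47 = 2.7714 K.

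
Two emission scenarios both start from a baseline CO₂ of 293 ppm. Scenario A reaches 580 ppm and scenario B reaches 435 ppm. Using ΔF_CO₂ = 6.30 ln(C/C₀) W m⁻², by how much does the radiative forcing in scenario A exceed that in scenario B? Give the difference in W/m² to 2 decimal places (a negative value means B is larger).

ΔF_A − ΔF_B = 1.81 W/m²

ΔF_A = 6.30 ln(580/293) = 6.30 × 0.68286 = 4.3020 W/m².
ΔF_B = 6.30 ln(435/293) = 6.30 × 0.39517 = 2.4896 W/m².
Difference: 4.3020 − 2.4896 = 1.8124 W/m².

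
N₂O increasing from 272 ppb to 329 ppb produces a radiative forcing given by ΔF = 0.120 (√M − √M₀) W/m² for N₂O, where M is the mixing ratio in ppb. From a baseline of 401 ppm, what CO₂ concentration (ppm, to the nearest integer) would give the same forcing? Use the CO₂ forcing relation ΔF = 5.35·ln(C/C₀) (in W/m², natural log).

C ≈ 416 ppm

N₂O forcing: 0.120 × (√329 − √272) = 0.120 × (18.1384 − 16.4924) = 0.120 × 1.6460 = 0.19752 W/m².
Set 5.35 ln(C/401) = 0.19752: ln(C/401) = 0.19752/5.35 = 0.03692, so C = 401 × e^0.03692 = 401 × 1.03761 = 416.08 ppm.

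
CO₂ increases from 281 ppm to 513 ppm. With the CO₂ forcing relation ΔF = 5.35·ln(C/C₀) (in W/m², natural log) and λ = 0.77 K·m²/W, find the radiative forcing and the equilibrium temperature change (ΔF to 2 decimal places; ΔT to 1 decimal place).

ΔF = 3.22 W/m²; ΔT = 2.5 K

CO₂: 5.35 × ln(513/281) = 5.35 × ln(1.82562) = 5.35 × 0.60192 = 3.2203 W/m².
ΔT = λ ΔF = 0.77 × 3.22 = 2.4794 K.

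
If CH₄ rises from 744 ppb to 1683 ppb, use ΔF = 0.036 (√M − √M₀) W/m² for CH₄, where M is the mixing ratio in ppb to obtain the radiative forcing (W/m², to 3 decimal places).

CH₄: 0.036 × (√1683 − √744) = 0.036 × (41.0244 − 27.2764) = 0.036 × 13.7480 = 0.4949 W/m².

ΔF = 0.495 W/m²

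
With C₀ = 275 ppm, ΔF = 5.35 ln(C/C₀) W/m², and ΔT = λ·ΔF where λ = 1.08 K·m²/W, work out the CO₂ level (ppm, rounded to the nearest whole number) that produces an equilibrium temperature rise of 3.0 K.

Required forcing: ΔF = ΔT/λ = 3.0/1.08 = 2.7778 W/m².
Then ln(C/275) = ΔF/5.35 = 2.7778/5.35 = 0.51921.
So C = 275 × e^0.51921 = 275 × 1.68070 = 462.19 ppm.

C ≈ 462 ppm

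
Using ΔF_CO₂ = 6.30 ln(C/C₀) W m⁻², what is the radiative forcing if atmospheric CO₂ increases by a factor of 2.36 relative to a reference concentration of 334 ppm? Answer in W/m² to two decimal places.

Because the forcing depends only on the ratio C/C₀, the initial concentration does not enter.
ΔF = 6.30 × ln(2.36) = 6.30 × 0.85866 = 5.4096 W/m².

ΔF = 5.41 W/m²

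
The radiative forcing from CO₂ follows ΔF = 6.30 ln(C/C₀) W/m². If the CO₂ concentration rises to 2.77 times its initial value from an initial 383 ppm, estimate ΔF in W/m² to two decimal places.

Because the forcing depends only on the ratio C/C₀, the initial concentration does not enter.
ΔF = 6.30 × ln(2.77) = 6.30 × 1.01885 = 6.4188 W/m².

ΔF = 6.42 W/m²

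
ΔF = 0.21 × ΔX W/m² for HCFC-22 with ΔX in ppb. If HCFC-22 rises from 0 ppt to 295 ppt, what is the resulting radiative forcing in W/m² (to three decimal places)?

HCFC-22: Δ = 295 − 0 = 295 ppt = 0.295 ppb; ΔF = 0.21 × 0.295 = 0.0620 W/m².

ΔF = 0.062 W/m²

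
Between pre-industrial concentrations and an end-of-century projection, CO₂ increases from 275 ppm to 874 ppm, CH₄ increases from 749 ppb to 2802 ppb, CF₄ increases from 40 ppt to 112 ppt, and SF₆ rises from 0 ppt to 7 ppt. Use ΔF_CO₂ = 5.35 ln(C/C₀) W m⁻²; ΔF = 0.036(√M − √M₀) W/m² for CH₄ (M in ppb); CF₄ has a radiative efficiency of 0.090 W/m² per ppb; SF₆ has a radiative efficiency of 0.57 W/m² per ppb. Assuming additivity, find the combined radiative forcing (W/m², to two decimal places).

ΔF = 7.12 W/m²

CO₂: 5.35 × ln(874/275) = 5.35 × ln(3.17818) = 5.35 × 1.15631 = 6.1863 W/m².
CH₄: 0.036 × (√2802 − √749) = 0.036 × (52.9339 − 27.3679) = 0.036 × 25.5660 = 0.9204 W/m².
CF₄: Δ = 112 − 40 = 72 ppt = 0.072 ppb; ΔF = 0.090 × 0.072 = 0.0065 W/m².
SF₆: Δ = 7 − 0 = 7 ppt = 0.007 ppb; ΔF = 0.57 × 0.007 = 0.0040 W/m².
Total ΔF = 6.1863 + 0.9204 + 0.0065 + 0.0040 = 7.1172 W/m².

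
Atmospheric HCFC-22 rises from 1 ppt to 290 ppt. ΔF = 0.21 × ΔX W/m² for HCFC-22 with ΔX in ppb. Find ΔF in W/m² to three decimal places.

HCFC-22: Δ = 290 − 1 = 289 ppt = 0.289 ppb; ΔF = 0.21 × 0.289 = 0.0607 W/m².

ΔF = 0.061 W/m²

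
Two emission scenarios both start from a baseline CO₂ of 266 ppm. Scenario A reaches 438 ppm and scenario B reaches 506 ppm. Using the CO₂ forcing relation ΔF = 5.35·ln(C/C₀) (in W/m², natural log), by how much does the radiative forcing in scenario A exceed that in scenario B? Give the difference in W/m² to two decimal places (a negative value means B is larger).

ΔF_A − ΔF_B = -0.77 W/m²

ΔF_A = 5.35 ln(438/266) = 5.35 × 0.49872 = 2.6682 W/m².
ΔF_B = 5.35 ln(506/266) = 5.35 × 0.64304 = 3.4403 W/m².
Difference: 2.6682 − 3.4403 = -0.7721 W/m².
(Equivalently, ΔF_A − ΔF_B = 5.35 ln(438/506) = 5.35 × -0.14432 = -0.7721 W/m².)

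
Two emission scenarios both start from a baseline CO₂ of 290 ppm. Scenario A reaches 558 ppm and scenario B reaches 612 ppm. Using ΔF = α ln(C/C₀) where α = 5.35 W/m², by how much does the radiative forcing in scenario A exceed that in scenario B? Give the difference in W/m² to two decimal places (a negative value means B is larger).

ΔF_A − ΔF_B = -0.49 W/m²

ΔF_A = 5.35 ln(558/290) = 5.35 × 0.65448 = 3.5015 W/m².
ΔF_B = 5.35 ln(612/290) = 5.35 × 0.74685 = 3.9956 W/m².
Difference: 3.5015 − 3.9956 = -0.4941 W/m².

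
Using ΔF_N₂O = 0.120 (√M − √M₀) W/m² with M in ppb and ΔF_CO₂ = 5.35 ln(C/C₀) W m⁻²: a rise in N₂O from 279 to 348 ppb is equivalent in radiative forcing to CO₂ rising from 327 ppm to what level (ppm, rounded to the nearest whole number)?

C ≈ 342 ppm

N₂O forcing: 0.120 × (√348 − √279) = 0.120 × (18.6548 − 16.7033) = 0.120 × 1.9515 = 0.23418 W/m².
Set 5.35 ln(C/327) = 0.23418: ln(C/327) = 0.23418/5.35 = 0.04377, so C = 327 × e^0.04377 = 327 × 1.04474 = 341.63 ppm.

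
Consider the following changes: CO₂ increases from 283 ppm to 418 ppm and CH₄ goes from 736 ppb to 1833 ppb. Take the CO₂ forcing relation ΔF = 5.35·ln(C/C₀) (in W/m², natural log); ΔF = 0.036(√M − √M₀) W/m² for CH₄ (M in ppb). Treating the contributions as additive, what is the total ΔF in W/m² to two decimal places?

CO₂: 5.35 × ln(418/283) = 5.35 × ln(1.47703) = 5.35 × 0.39003 = 2.0867 W/m².
CH₄: 0.036 × (√1833 − √736) = 0.036 × (42.8135 − 27.1293) = 0.036 × 15.6842 = 0.5646 W/m².
Total ΔF = 2.0867 + 0.5646 = 2.6513 W/m².

ΔF = 2.65 W/m²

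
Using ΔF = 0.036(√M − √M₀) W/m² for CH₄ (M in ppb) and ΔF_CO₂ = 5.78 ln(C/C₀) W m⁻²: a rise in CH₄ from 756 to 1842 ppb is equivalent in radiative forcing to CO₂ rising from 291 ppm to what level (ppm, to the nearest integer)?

C ≈ 320 ppm

CH₄ forcing: 0.036 × (√1842 − √756) = 0.036 × (42.9185 − 27.4955) = 0.036 × 15.4230 = 0.55523 W/m².
Set 5.78 ln(C/291) = 0.55523: ln(C/291) = 0.55523/5.78 = 0.09606, so C = 291 × e^0.09606 = 291 × 1.10083 = 320.34 ppm.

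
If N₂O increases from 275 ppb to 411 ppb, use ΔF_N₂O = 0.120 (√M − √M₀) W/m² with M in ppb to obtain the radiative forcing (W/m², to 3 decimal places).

N₂O: 0.120 × (√411 − √275) = 0.120 × (20.2731 − 16.5831) = 0.120 × 3.6900 = 0.4428 W/m².

ΔF = 0.443 W/m²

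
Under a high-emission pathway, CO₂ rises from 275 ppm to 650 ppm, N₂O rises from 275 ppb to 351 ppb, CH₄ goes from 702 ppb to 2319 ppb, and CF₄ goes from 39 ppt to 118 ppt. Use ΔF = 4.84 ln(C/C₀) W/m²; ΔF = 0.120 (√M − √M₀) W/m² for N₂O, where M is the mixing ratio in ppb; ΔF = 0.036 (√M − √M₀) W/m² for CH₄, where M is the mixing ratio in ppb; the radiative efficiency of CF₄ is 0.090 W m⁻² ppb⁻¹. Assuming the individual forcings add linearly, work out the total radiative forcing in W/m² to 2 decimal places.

ΔF = 5.21 W/m²

CO₂: 4.84 × ln(650/275) = 4.84 × ln(2.36364) = 4.84 × 0.86020 = 4.1634 W/m².
N₂O: 0.120 × (√351 − √275) = 0.120 × (18.7350 − 16.5831) = 0.120 × 2.1519 = 0.2582 W/m².
CH₄: 0.036 × (√2319 − √702) = 0.036 × (48.1560 − 26.4953) = 0.036 × 21.6607 = 0.7798 W/m².
CF₄: Δ = 118 − 39 = 79 ppt = 0.079 ppb; ΔF = 0.090 × 0.079 = 0.0071 W/m².
Total ΔF = 4.1634 + 0.2582 + 0.7798 + 0.0071 = 5.2085 W/m².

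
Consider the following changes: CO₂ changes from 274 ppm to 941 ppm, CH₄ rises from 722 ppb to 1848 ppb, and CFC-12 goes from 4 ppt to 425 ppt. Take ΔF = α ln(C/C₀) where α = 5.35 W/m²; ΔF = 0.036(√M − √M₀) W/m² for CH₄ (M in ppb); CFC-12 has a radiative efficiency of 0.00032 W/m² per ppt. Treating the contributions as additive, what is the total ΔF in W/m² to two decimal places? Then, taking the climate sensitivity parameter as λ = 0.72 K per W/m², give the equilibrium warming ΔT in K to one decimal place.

CO₂: 5.35 × ln(941/274) = 5.35 × ln(3.43431) = 5.35 × 1.23382 = 6.6009 W/m².
CH₄: 0.036 × (√1848 − √722) = 0.036 × (42.9884 − 26.8701) = 0.036 × 16.1183 = 0.5803 W/m².
CFC-12: ΔF = 0.00032 × (425 − 4) = 0.00032 × 421 = 0.1347 W/m².
Total ΔF = 6.6009 + 0.5803 + 0.1347 = 7.3159 W/m².
ΔT = λ ΔF = 0.72 × 7.32 = 5.2704 K.

ΔF = 7.32 W/m²; ΔT = 5.3 K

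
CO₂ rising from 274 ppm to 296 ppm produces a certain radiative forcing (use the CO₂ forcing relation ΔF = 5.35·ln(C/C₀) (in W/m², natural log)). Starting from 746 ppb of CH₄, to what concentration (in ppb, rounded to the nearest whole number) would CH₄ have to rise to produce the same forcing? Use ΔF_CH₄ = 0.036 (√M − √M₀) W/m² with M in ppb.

CO₂ forcing: 5.35 × ln(296/274) = 5.35 × 0.077231 = 0.41319 W/m².
Set 0.036(√M − √746) = 0.41319: √M = 0.41319/0.036 + √746 = 11.4775 + 27.3130 = 38.7905.
M = (38.7905)² = 1504.70 ppb.

M ≈ 1505 ppb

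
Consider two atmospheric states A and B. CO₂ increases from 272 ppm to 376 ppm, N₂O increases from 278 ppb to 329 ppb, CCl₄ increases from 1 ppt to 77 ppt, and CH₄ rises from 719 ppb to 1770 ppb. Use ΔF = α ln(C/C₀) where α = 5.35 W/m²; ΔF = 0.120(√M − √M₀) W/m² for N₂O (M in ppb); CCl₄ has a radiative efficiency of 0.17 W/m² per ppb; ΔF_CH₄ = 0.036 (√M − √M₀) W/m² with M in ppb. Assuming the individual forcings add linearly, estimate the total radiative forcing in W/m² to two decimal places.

CO₂: 5.35 × ln(376/272) = 5.35 × ln(1.38235) = 5.35 × 0.32378 = 1.7322 W/m².
N₂O: 0.120 × (√329 − √278) = 0.120 × (18.1384 − 16.6733) = 0.120 × 1.4651 = 0.1758 W/m².
CCl₄: Δ = 77 − 1 = 76 ppt = 0.076 ppb; ΔF = 0.17 × 0.076 = 0.0129 W/m².
CH₄: 0.036 × (√1770 − √719) = 0.036 × (42.0714 − 26.8142) = 0.036 × 15.2572 = 0.5493 W/m².
Total ΔF = 1.7322 + 0.1758 + 0.0129 + 0.5493 = 2.4702 W/m².

ΔF = 2.47 W/m²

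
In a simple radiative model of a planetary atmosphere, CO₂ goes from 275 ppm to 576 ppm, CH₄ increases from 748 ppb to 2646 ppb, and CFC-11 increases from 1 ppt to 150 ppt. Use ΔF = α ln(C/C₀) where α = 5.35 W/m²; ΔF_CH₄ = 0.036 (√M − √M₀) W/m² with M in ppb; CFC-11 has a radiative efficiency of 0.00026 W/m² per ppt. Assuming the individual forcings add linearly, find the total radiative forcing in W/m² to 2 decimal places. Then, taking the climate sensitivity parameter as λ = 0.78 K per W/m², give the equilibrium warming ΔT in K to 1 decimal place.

CO₂: 5.35 × ln(576/275) = 5.35 × ln(2.09455) = 5.35 × 0.73934 = 3.9555 W/m².
CH₄: 0.036 × (√2646 − √748) = 0.036 × (51.4393 − 27.3496) = 0.036 × 24.0897 = 0.8672 W/m².
CFC-11: ΔF = 0.00026 × (150 − 1) = 0.00026 × 149 = 0.0387 W/m².
Total ΔF = 3.9555 + 0.8672 + 0.0387 = 4.8614 W/m².
ΔT = λ ΔF = 0.78 × 4.86 = 3.7908 K.

ΔF = 4.86 W/m²; ΔT = 3.8 K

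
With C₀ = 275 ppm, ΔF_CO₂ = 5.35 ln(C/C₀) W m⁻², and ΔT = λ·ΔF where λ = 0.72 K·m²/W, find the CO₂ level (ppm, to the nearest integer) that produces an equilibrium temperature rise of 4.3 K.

C ≈ 840 ppm

Required forcing: ΔF = ΔT/λ = 4.3/0.72 = 5.9722 W/m².
Then ln(C/275) = ΔF/5.35 = 5.9722/5.35 = 1.11630.
So C = 275 × e^1.11630 = 275 × 3.05354 = 839.72 ppm.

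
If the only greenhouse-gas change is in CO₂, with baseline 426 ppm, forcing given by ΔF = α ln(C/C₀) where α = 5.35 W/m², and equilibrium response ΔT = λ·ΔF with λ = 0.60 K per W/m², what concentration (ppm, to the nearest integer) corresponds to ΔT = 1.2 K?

Required forcing: ΔF = ΔT/λ = 1.2/0.60 = 2.0000 W/m².
Then ln(C/426) = ΔF/5.35 = 2.0000/5.35 = 0.37383.
So C = 426 × e^0.37383 = 426 × 1.45329 = 619.10 ppm.

C ≈ 619 ppm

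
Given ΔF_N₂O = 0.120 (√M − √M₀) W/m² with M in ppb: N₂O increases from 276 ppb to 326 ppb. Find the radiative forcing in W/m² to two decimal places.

ΔF = 0.17 W/m²

N₂O: 0.120 × (√326 − √276) = 0.120 × (18.0555 − 16.6132) = 0.120 × 1.4423 = 0.1731 W/m².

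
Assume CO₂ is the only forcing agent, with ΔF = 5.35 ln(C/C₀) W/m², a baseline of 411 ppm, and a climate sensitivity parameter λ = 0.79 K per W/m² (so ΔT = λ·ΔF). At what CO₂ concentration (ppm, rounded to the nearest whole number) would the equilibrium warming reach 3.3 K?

Required forcing: ΔF = ΔT/λ = 3.3/0.79 = 4.1772 W/m².
Then ln(C/411) = ΔF/5.35 = 4.1772/5.35 = 0.78079.
So C = 411 × e^0.78079 = 411 × 2.18320 = 897.30 ppm.

C ≈ 897 ppm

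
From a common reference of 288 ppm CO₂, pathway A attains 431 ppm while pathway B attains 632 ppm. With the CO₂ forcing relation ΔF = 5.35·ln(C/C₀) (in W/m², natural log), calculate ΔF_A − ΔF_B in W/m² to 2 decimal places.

ΔF_A − ΔF_B = -2.05 W/m²

ΔF_A = 5.35 ln(431/288) = 5.35 × 0.40315 = 2.1569 W/m².
ΔF_B = 5.35 ln(632/288) = 5.35 × 0.78593 = 4.2047 W/m².
Difference: 2.1569 − 4.2047 = -2.0478 W/m².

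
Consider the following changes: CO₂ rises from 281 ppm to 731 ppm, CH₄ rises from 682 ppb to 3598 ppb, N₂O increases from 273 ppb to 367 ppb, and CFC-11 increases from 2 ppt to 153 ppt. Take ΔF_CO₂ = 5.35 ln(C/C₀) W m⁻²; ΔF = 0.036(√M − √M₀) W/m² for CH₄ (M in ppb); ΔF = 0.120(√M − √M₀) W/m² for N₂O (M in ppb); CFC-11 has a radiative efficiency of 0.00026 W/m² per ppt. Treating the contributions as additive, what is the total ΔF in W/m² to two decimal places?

CO₂: 5.35 × ln(731/281) = 5.35 × ln(2.60142) = 5.35 × 0.95606 = 5.1149 W/m².
CH₄: 0.036 × (√3598 − √682) = 0.036 × (59.9833 − 26.1151) = 0.036 × 33.8682 = 1.2193 W/m².
N₂O: 0.120 × (√367 − √273) = 0.120 × (19.1572 − 16.5227) = 0.120 × 2.6345 = 0.3161 W/m².
CFC-11: ΔF = 0.00026 × (153 − 2) = 0.00026 × 151 = 0.0393 W/m².
Total ΔF = 5.1149 + 1.2193 + 0.3161 + 0.0393 = 6.6896 W/m².

ΔF = 6.69 W/m²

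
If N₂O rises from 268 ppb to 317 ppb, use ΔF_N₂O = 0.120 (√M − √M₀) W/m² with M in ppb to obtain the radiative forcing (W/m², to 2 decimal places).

ΔF = 0.17 W/m²

N₂O: 0.120 × (√317 − √268) = 0.120 × (17.8045 − 16.3707) = 0.120 × 1.4338 = 0.1721 W/m².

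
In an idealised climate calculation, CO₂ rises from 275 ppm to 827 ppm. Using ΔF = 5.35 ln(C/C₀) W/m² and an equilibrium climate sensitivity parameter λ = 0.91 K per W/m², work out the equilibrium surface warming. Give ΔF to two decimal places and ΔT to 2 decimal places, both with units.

CO₂: 5.35 × ln(827/275) = 5.35 × ln(3.00727) = 5.35 × 1.10103 = 5.8905 W/m².
ΔT = λ ΔF = 0.91 × 5.89 = 5.3599 K.

ΔF = 5.89 W/m²; ΔT = 5.36 K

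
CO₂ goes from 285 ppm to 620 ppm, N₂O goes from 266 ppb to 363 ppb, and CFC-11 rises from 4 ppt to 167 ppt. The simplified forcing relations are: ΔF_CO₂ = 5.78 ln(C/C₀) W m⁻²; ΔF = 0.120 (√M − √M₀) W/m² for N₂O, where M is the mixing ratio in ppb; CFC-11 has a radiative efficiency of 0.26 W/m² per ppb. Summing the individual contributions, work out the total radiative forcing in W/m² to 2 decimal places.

ΔF = 4.86 W/m²

CO₂: 5.78 × ln(620/285) = 5.78 × ln(2.17544) = 5.78 × 0.77723 = 4.4924 W/m².
N₂O: 0.120 × (√363 − √266) = 0.120 × (19.0526 − 16.3095) = 0.120 × 2.7431 = 0.3292 W/m².
CFC-11: Δ = 167 − 4 = 163 ppt = 0.163 ppb; ΔF = 0.26 × 0.163 = 0.0424 W/m².
Total ΔF = 4.4924 + 0.3292 + 0.0424 = 4.8640 W/m².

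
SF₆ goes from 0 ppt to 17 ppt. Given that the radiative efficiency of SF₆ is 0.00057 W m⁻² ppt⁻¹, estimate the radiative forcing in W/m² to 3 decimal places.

SF₆: ΔF = 0.00057 × (17 − 0) = 0.00057 × 17 = 0.0097 W/m².

ΔF = 0.010 W/m²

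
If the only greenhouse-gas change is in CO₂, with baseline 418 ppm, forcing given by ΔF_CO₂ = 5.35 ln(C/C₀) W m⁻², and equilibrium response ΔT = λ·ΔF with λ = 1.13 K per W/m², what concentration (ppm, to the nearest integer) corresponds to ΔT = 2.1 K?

Required forcing: ΔF = ΔT/λ = 2.1/1.13 = 1.8584 W/m².
Then ln(C/418) = ΔF/5.35 = 1.8584/5.35 = 0.34736.
So C = 418 × e^0.34736 = 418 × 1.41533 = 591.61 ppm.

C ≈ 592 ppm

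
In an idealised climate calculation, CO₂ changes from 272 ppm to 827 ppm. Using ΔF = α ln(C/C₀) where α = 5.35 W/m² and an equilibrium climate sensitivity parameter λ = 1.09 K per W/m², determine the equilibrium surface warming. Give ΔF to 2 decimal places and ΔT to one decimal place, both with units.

CO₂: 5.35 × ln(827/272) = 5.35 × ln(3.04044) = 5.35 × 1.11200 = 5.9492 W/m².
ΔT = λ ΔF = 1.09 × 5.95 = 6.4855 K.

ΔF = 5.95 W/m²; ΔT = 6.5 K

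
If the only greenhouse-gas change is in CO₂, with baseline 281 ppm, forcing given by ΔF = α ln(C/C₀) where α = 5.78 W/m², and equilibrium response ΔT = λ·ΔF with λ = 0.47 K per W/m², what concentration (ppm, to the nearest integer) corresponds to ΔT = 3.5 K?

Required forcing: ΔF = ΔT/λ = 3.5/0.47 = 7.4468 W/m².
Then ln(C/281) = ΔF/5.78 = 7.4468/5.78 = 1.28837.
So C = 281 × e^1.28837 = 281 × 3.62687 = 1019.15 ppm.

C ≈ 1019 ppm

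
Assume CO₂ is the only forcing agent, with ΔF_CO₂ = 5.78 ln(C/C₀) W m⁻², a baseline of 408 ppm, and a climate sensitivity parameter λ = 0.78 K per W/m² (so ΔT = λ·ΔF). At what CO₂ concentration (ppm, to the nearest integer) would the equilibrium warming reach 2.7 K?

Required forcing: ΔF = ΔT/λ = 2.7/0.78 = 3.4615 W/m².
Then ln(C/408) = ΔF/5.78 = 3.4615/5.78 = 0.59888.
So C = 408 × e^0.59888 = 408 × 1.82008 = 742.59 ppm.

C ≈ 743 ppm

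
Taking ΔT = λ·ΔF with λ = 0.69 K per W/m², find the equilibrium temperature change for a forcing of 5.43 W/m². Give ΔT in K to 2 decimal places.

ΔT = λ ΔF = 0.69 × 5.43 = 3.7467 K.

ΔT = 3.75 K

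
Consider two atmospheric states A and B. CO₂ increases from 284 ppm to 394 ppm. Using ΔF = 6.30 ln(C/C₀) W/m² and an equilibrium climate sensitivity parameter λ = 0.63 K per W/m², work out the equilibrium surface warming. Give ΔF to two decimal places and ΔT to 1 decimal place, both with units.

ΔF = 2.06 W/m²; ΔT = 1.3 K

CO₂: 6.30 × ln(394/284) = 6.30 × ln(1.38732) = 6.30 × 0.32737 = 2.0624 W/m².
ΔT = λ ΔF = 0.63 × 2.06 = 1.2978 K.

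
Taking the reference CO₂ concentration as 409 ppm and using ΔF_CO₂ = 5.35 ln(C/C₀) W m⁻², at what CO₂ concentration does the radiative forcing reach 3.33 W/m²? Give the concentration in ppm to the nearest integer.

C ≈ 762 ppm

Set 5.35 ln(C/409) = 3.33, so ln(C/409) = 3.33/5.35 = 0.62243.
Then C/409 = e^0.62243 = 1.86345, giving C = 409 × 1.86345 = 762.15 ppm.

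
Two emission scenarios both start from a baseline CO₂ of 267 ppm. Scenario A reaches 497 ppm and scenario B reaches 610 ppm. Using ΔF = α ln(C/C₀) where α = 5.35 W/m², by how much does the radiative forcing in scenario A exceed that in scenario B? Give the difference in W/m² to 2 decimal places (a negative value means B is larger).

ΔF_A − ΔF_B = -1.10 W/m²

ΔF_A = 5.35 ln(497/267) = 5.35 × 0.62134 = 3.3242 W/m².
ΔF_B = 5.35 ln(610/267) = 5.35 × 0.82621 = 4.4202 W/m².
Difference: 3.3242 − 4.4202 = -1.0960 W/m².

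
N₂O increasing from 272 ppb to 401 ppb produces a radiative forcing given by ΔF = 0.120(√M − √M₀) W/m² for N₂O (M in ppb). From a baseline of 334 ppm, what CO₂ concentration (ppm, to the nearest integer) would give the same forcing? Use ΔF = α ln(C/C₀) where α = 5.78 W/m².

C ≈ 359 ppm

N₂O forcing: 0.120 × (√401 − √272) = 0.120 × (20.0250 − 16.4924) = 0.120 × 3.5326 = 0.42391 W/m².
Set 5.78 ln(C/334) = 0.42391: ln(C/334) = 0.42391/5.78 = 0.07334, so C = 334 × e^0.07334 = 334 × 1.07610 = 359.42 ppm.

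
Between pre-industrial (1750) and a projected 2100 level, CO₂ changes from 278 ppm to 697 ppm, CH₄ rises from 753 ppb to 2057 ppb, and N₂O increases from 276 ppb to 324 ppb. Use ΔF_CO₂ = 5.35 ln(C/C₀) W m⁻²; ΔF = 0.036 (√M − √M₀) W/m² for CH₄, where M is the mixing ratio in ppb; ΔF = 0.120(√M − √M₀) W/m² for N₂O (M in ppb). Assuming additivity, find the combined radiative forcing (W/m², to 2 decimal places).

ΔF = 5.73 W/m²

CO₂: 5.35 × ln(697/278) = 5.35 × ln(2.50719) = 5.35 × 0.91916 = 4.9175 W/m².
CH₄: 0.036 × (√2057 − √753) = 0.036 × (45.3542 − 27.4408) = 0.036 × 17.9134 = 0.6449 W/m².
N₂O: 0.120 × (√324 − √276) = 0.120 × (18.0000 − 16.6132) = 0.120 × 1.3868 = 0.1664 W/m².
Total ΔF = 4.9175 + 0.6449 + 0.1664 = 5.7288 W/m².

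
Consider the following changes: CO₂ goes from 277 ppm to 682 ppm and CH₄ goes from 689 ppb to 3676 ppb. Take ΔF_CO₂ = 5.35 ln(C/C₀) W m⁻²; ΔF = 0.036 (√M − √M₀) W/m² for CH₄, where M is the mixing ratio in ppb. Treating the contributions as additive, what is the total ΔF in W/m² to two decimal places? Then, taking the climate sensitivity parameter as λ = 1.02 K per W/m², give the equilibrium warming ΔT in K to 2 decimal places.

ΔF = 6.06 W/m²; ΔT = 6.18 K

CO₂: 5.35 × ln(682/277) = 5.35 × ln(2.46209) = 5.35 × 0.90101 = 4.8204 W/m².
CH₄: 0.036 × (√3676 − √689) = 0.036 × (60.6300 − 26.2488) = 0.036 × 34.3812 = 1.2377 W/m².
Total ΔF = 4.8204 + 1.2377 = 6.0581 W/m².
ΔT = λ ΔF = 1.02 × 6.06 = 6.1812 K.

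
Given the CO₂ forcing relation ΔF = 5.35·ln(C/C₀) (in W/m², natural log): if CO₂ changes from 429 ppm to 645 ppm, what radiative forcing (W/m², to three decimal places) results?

CO₂ absorption bands are partially saturated, so forcing scales with the logarithm of the concentration ratio.
CO₂: 5.35 × ln(645/429) = 5.35 × ln(1.50350) = 5.35 × 0.40780 = 2.1817 W/m².

ΔF = 2.182 W/m²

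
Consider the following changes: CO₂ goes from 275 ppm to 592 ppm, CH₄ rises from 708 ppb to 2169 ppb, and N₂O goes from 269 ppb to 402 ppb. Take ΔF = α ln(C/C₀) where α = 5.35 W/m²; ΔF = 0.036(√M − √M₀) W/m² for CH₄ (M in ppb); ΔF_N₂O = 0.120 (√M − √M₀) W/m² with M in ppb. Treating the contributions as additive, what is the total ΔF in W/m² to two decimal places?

CO₂: 5.35 × ln(592/275) = 5.35 × ln(2.15273) = 5.35 × 0.76674 = 4.1021 W/m².
CH₄: 0.036 × (√2169 − √708) = 0.036 × (46.5725 − 26.6083) = 0.036 × 19.9642 = 0.7187 W/m².
N₂O: 0.120 × (√402 − √269) = 0.120 × (20.0499 − 16.4012) = 0.120 × 3.6487 = 0.4378 W/m².
Total ΔF = 4.1021 + 0.7187 + 0.4378 = 5.2586 W/m².

ΔF = 5.26 W/m²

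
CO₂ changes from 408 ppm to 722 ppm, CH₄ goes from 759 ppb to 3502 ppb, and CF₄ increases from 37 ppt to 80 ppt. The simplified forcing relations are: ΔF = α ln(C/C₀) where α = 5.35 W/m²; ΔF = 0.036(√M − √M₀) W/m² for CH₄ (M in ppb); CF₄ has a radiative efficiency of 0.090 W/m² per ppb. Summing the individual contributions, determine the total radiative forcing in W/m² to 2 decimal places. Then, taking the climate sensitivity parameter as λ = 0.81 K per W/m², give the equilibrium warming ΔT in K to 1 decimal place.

ΔF = 4.20 W/m²; ΔT = 3.4 K

CO₂: 5.35 × ln(722/408) = 5.35 × ln(1.76961) = 5.35 × 0.57076 = 3.0536 W/m².
CH₄: 0.036 × (√3502 − √759) = 0.036 × (59.1777 − 27.5500) = 0.036 × 31.6277 = 1.1386 W/m².
CF₄: Δ = 80 − 37 = 43 ppt = 0.043 ppb; ΔF = 0.090 × 0.043 = 0.0039 W/m².
Total ΔF = 3.0536 + 1.1386 + 0.0039 = 4.1961 W/m².
ΔT = λ ΔF = 0.81 × 4.20 = 3.4020 K.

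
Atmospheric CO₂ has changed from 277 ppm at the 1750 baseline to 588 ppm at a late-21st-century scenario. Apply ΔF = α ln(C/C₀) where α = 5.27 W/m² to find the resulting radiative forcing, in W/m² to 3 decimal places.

ΔF = 3.967 W/m²

CO₂ absorption bands are partially saturated, so forcing scales with the logarithm of the concentration ratio.
CO₂: 5.27 × ln(588/277) = 5.27 × ln(2.12274) = 5.27 × 0.75271 = 3.9668 W/m².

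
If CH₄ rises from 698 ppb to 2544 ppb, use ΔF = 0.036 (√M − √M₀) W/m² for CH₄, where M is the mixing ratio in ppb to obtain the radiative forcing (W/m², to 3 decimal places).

CH₄: 0.036 × (√2544 − √698) = 0.036 × (50.4381 − 26.4197) = 0.036 × 24.0184 = 0.8647 W/m².

ΔF = 0.865 W/m²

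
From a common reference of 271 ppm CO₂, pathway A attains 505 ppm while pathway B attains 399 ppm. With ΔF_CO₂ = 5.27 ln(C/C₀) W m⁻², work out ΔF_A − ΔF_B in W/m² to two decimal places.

ΔF_A = 5.27 ln(505/271) = 5.27 × 0.62244 = 3.2803 W/m².
ΔF_B = 5.27 ln(399/271) = 5.27 × 0.38684 = 2.0386 W/m².
Difference: 3.2803 − 2.0386 = 1.2417 W/m².

ΔF_A − ΔF_B = 1.24 W/m²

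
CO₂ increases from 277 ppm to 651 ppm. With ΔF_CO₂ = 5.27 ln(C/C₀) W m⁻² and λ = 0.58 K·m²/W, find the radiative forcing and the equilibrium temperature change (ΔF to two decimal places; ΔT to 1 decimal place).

CO₂: 5.27 × ln(651/277) = 5.27 × ln(2.35018) = 5.27 × 0.85449 = 4.5032 W/m².
ΔT = λ ΔF = 0.58 × 4.50 = 2.6100 K.

ΔF = 4.50 W/m²; ΔT = 2.6 K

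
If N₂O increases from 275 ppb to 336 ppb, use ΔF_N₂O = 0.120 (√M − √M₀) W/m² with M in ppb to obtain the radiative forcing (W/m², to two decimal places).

ΔF = 0.21 W/m²

N₂O: 0.120 × (√336 − √275) = 0.120 × (18.3303 − 16.5831) = 0.120 × 1.7472 = 0.2097 W/m².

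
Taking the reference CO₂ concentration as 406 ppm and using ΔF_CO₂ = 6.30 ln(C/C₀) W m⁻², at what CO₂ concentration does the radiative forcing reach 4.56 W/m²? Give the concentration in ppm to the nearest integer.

C ≈ 837 ppm

Set 6.30 ln(C/406) = 4.56, so ln(C/406) = 4.56/6.30 = 0.72381.
Then C/406 = e^0.72381 = 2.06228, giving C = 406 × 2.06228 = 837.29 ppm.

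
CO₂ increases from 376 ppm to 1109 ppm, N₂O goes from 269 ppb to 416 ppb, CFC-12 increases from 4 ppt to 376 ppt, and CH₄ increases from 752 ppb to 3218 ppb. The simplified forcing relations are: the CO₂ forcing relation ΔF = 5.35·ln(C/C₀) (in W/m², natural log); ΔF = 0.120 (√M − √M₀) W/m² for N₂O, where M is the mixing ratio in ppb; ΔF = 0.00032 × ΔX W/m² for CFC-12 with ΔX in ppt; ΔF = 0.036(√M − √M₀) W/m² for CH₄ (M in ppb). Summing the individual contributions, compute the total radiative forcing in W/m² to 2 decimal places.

ΔF = 7.44 W/m²

CO₂: 5.35 × ln(1109/376) = 5.35 × ln(2.94947) = 5.35 × 1.08163 = 5.7867 W/m².
N₂O: 0.120 × (√416 − √269) = 0.120 × (20.3961 − 16.4012) = 0.120 × 3.9949 = 0.4794 W/m².
CFC-12: ΔF = 0.00032 × (376 − 4) = 0.00032 × 372 = 0.1190 W/m².
CH₄: 0.036 × (√3218 − √752) = 0.036 × (56.7274 − 27.4226) = 0.036 × 29.3048 = 1.0550 W/m².
Total ΔF = 5.7867 + 0.4794 + 0.1190 + 1.0550 = 7.4401 W/m².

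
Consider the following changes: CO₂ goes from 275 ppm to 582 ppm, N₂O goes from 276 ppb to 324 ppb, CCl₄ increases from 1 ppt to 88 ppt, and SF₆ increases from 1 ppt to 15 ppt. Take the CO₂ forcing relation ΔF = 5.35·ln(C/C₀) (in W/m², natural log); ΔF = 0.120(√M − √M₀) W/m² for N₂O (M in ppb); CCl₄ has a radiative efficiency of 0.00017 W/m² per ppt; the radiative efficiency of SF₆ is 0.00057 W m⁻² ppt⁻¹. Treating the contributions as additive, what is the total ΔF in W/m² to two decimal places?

ΔF = 4.20 W/m²

CO₂: 5.35 × ln(582/275) = 5.35 × ln(2.11636) = 5.35 × 0.74970 = 4.0109 W/m².
N₂O: 0.120 × (√324 − √276) = 0.120 × (18.0000 − 16.6132) = 0.120 × 1.3868 = 0.1664 W/m².
CCl₄: ΔF = 0.00017 × (88 − 1) = 0.00017 × 87 = 0.0148 W/m².
SF₆: ΔF = 0.00057 × (15 − 1) = 0.00057 × 14 = 0.0080 W/m².
Total ΔF = 4.0109 + 0.1664 + 0.0148 + 0.0080 = 4.2001 W/m².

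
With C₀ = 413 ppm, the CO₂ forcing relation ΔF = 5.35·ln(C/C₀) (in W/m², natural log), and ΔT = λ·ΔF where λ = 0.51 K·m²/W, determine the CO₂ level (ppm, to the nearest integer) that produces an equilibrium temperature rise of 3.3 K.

C ≈ 1384 ppm

Required forcing: ΔF = ΔT/λ = 3.3/0.51 = 6.4706 W/m².
Then ln(C/413) = ΔF/5.35 = 6.4706/5.35 = 1.20946.
So C = 413 × e^1.20946 = 413 × 3.35167 = 1384.24 ppm.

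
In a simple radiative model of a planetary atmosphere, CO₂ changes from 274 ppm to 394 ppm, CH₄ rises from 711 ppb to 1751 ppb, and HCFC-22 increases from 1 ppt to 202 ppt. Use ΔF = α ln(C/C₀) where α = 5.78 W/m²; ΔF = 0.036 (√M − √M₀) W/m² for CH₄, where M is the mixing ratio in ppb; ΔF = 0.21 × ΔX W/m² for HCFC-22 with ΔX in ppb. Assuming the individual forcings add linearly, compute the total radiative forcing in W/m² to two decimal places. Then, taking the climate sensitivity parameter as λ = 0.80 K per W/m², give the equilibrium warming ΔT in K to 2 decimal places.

CO₂: 5.78 × ln(394/274) = 5.78 × ln(1.43796) = 5.78 × 0.36323 = 2.0995 W/m².
CH₄: 0.036 × (√1751 − √711) = 0.036 × (41.8450 − 26.6646) = 0.036 × 15.1804 = 0.5465 W/m².
HCFC-22: Δ = 202 − 1 = 201 ppt = 0.201 ppb; ΔF = 0.21 × 0.201 = 0.0422 W/m².
Total ΔF = 2.0995 + 0.5465 + 0.0422 = 2.6882 W/m².
ΔT = λ ΔF = 0.80 × 2.69 = 2.1520 K.

ΔF = 2.69 W/m²; ΔT = 2.15 K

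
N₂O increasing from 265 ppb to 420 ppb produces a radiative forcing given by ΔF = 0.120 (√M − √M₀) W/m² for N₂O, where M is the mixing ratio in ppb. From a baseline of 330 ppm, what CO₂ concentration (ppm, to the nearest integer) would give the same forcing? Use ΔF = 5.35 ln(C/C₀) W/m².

N₂O forcing: 0.120 × (√420 − √265) = 0.120 × (20.4939 − 16.2788) = 0.120 × 4.2151 = 0.50581 W/m².
Set 5.35 ln(C/330) = 0.50581: ln(C/330) = 0.50581/5.35 = 0.09454, so C = 330 × e^0.09454 = 330 × 1.09915 = 362.72 ppm.

C ≈ 363 ppm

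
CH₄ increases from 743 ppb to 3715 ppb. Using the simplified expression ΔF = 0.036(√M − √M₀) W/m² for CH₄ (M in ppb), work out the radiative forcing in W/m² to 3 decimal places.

ΔF = 1.213 W/m²

CH₄: 0.036 × (√3715 − √743) = 0.036 × (60.9508 − 27.2580) = 0.036 × 33.6928 = 1.2129 W/m².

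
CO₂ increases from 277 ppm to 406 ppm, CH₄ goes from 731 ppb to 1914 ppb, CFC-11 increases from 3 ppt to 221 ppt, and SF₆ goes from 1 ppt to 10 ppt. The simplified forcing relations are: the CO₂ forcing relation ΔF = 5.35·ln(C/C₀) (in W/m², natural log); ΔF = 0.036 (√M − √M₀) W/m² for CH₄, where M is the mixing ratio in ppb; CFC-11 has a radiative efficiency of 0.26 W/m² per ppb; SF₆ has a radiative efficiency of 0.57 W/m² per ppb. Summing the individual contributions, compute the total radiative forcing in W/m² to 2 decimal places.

ΔF = 2.71 W/m²

CO₂: 5.35 × ln(406/277) = 5.35 × ln(1.46570) = 5.35 × 0.38233 = 2.0455 W/m².
CH₄: 0.036 × (√1914 − √731) = 0.036 × (43.7493 − 27.0370) = 0.036 × 16.7123 = 0.6016 W/m².
CFC-11: Δ = 221 − 3 = 218 ppt = 0.218 ppb; ΔF = 0.26 × 0.218 = 0.0567 W/m².
SF₆: Δ = 10 − 1 = 9 ppt = 0.009 ppb; ΔF = 0.57 × 0.009 = 0.0051 W/m².
Total ΔF = 2.0455 + 0.6016 + 0.0567 + 0.0051 = 2.7089 W/m².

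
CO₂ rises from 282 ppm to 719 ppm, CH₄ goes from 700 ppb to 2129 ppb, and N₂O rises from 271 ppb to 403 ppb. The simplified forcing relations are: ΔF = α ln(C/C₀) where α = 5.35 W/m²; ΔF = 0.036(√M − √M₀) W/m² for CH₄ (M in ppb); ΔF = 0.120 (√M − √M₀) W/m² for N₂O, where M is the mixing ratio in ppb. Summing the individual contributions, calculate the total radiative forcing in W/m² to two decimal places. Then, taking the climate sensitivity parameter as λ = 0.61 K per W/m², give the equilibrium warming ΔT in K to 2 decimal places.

CO₂: 5.35 × ln(719/282) = 5.35 × ln(2.54965) = 5.35 × 0.93596 = 5.0074 W/m².
CH₄: 0.036 × (√2129 − √700) = 0.036 × (46.1411 − 26.4575) = 0.036 × 19.6836 = 0.7086 W/m².
N₂O: 0.120 × (√403 − √271) = 0.120 × (20.0749 − 16.4621) = 0.120 × 3.6128 = 0.4335 W/m².
Total ΔF = 5.0074 + 0.7086 + 0.4335 = 6.1495 W/m².
ΔT = λ ΔF = 0.61 × 6.15 = 3.7515 K.

ΔF = 6.15 W/m²; ΔT = 3.75 K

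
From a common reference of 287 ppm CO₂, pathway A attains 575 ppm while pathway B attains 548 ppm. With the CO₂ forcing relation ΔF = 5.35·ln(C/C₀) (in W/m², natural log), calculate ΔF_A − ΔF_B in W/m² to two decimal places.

ΔF_A − ΔF_B = 0.26 W/m²

ΔF_A = 5.35 ln(575/287) = 5.35 × 0.69489 = 3.7177 W/m².
ΔF_B = 5.35 ln(548/287) = 5.35 × 0.64679 = 3.4603 W/m².
Difference: 3.7177 − 3.4603 = 0.2574 W/m².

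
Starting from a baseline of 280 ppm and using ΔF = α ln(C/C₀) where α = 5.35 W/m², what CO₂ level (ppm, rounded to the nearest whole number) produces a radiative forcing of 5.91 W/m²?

C ≈ 845 ppm

Set 5.35 ln(C/280) = 5.91, so ln(C/280) = 5.91/5.35 = 1.10467.
Then C/280 = e^1.10467 = 3.01823, giving C = 280 × 3.01823 = 845.10 ppm.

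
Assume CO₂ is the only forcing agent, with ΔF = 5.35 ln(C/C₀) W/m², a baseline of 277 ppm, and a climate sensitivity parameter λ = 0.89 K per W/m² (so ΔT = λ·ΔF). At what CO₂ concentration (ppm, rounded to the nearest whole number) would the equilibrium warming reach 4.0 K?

Required forcing: ΔF = ΔT/λ = 4.0/0.89 = 4.4944 W/m².
Then ln(C/277) = ΔF/5.35 = 4.4944/5.35 = 0.84007.
So C = 277 × e^0.84007 = 277 × 2.31653 = 641.68 ppm.

C ≈ 642 ppm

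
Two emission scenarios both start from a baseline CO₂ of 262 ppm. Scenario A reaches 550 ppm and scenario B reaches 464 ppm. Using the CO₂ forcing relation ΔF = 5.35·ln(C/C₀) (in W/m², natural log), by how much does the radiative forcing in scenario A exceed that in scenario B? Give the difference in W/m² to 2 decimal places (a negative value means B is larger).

ΔF_A = 5.35 ln(550/262) = 5.35 × 0.74157 = 3.9674 W/m².
ΔF_B = 5.35 ln(464/262) = 5.35 × 0.57154 = 3.0577 W/m².
Difference: 3.9674 − 3.0577 = 0.9097 W/m².
(Equivalently, ΔF_A − ΔF_B = 5.35 ln(550/464) = 5.35 × 0.17003 = 0.9097 W/m².)

ΔF_A − ΔF_B = 0.91 W/m²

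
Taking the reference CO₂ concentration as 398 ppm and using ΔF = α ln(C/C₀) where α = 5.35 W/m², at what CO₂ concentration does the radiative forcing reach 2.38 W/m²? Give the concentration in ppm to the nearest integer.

Set 5.35 ln(C/398) = 2.38, so ln(C/398) = 2.38/5.35 = 0.44486.
Then C/398 = e^0.44486 = 1.56027, giving C = 398 × 1.56027 = 620.99 ppm.

C ≈ 621 ppm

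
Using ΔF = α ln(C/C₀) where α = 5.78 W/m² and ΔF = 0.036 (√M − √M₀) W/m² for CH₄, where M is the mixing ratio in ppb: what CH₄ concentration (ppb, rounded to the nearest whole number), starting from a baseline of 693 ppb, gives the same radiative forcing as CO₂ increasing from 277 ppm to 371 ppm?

CO₂ forcing: 5.78 × ln(371/277) = 5.78 × 0.292185 = 1.68883 W/m².
Set 0.036(√M − √693) = 1.68883: √M = 1.68883/0.036 + √693 = 46.9119 + 26.3249 = 73.2368.
M = (73.2368)² = 5363.63 ppb.

M ≈ 5364 ppb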